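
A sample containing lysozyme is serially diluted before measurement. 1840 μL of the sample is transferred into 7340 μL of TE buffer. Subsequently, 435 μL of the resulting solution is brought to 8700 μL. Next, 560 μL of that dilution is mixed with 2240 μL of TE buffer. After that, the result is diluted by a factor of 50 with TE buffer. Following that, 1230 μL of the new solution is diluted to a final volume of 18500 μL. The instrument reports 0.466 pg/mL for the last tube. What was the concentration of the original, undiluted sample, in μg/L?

175 μg/L

Overall dilution factor = 4.989 × 20 × 5 × 50 × 15.04 = 3.75 × 10⁵.
Original = 0.466 pg/mL × 3.75 × 10⁵ = 1.75 × 10⁵ pg/mL = 175 μg/L.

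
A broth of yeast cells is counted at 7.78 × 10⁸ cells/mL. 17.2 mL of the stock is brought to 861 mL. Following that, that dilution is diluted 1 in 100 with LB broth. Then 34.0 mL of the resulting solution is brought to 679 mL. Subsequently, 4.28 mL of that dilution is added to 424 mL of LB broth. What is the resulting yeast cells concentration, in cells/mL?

77.8 cells/mL

Overall dilution factor = 50.06 × 100 × 19.97 × 100.1 = 1.00 × 10⁷.
7.78 × 10⁸ cells/mL / 1.00 × 10⁷ = 77.8 cells/mL.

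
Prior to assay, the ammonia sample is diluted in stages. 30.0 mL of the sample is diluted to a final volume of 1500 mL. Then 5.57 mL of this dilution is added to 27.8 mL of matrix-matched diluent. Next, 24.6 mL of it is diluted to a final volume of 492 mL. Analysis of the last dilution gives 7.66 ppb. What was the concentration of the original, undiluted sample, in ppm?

45.9 ppm

Overall dilution factor = 50 × 5.991 × 20 = 5991.
Original = 7.66 ppb × 5991 = 4.59 × 10⁴ ppb = 45.9 ppm.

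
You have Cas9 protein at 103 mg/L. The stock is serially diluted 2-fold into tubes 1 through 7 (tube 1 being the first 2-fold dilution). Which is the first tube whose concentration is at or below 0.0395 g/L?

Tube n has concentration 103 mg/L / 2ⁿ.
Need 2ⁿ ≥ 103 mg/L / 0.0395 g/L = 2.61, so n ≥ 1.38.
First such tube: n = 2.

tube 2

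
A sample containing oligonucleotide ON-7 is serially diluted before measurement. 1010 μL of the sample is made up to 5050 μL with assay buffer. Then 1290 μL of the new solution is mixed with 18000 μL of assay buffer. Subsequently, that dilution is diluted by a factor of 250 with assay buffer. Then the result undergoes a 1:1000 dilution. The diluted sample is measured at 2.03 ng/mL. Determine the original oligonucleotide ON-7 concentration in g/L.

37.9 g/L

Overall dilution factor = 5 × 14.95 × 250 × 1000 = 1.87 × 10⁷.
Original = 2.03 ng/mL × 1.87 × 10⁷ = 3.79 × 10⁷ ng/mL = 37.9 g/L.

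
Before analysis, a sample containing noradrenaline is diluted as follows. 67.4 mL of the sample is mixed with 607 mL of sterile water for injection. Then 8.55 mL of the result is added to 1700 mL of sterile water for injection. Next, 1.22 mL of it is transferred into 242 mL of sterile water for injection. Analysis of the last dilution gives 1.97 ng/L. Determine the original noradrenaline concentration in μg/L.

Overall dilution factor = 10.01 × 199.8 × 199.4 = 3.99 × 10⁵.
Original = 1.97 ng/L × 3.99 × 10⁵ = 7.85 × 10⁵ ng/L = 785 μg/L.

785 μg/L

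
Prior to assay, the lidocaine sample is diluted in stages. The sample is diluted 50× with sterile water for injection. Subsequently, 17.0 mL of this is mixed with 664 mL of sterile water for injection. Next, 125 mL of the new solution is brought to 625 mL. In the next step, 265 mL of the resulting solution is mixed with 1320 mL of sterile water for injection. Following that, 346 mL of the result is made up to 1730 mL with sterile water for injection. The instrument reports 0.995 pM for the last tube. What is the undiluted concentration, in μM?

0.298 μM

Overall dilution factor = 50 × 40.06 × 5 × 5.981 × 5 = 2.99 × 10⁵.
Original = 0.995 pM × 2.99 × 10⁵ = 2.98 × 10⁵ pM = 0.298 μM.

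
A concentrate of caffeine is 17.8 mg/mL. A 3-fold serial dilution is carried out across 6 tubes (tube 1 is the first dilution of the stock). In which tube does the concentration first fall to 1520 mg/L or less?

Tube n has concentration 17.8 mg/mL / 3ⁿ.
Need 3ⁿ ≥ 17.8 mg/mL / 1520 mg/L = 11.7, so n ≥ 2.24.
First such tube: n = 3.

tube 3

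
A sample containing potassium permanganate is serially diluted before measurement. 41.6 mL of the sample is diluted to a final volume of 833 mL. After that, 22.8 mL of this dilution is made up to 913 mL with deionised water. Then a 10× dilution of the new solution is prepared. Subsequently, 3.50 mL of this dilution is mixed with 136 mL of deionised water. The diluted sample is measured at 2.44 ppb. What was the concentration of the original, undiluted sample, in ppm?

780 ppm

Overall dilution factor = 20.02 × 40.04 × 10 × 39.86 = 3.20 × 10⁵.
Original = 2.44 ppb × 3.20 × 10⁵ = 7.80 × 10⁵ ppb = 780 ppm.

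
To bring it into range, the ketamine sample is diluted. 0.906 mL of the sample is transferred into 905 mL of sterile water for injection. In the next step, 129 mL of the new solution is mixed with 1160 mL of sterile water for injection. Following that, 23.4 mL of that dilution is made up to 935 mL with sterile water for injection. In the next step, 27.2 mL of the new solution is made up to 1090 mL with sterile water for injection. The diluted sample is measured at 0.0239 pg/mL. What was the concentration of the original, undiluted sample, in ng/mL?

Overall dilution factor = 999.9 × 9.992 × 39.96 × 40.07 = 1.60 × 10⁷.
Original = 0.0239 pg/mL × 1.60 × 10⁷ = 3.82 × 10⁵ pg/mL = 382 ng/mL.

382 ng/mL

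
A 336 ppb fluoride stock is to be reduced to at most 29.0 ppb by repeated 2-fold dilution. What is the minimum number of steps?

Need 2ⁿ ≥ 11.6, so n ≥ log(11.6)/log(2) = 3.53.
Minimum whole steps: n = 4.

4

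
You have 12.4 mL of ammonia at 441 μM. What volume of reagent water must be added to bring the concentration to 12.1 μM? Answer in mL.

440 mL

V₂ = C₁V₁/C₂ = 441 × 12.4 / 12.1 = 452 mL.
Diluent to add = V₂ − V₁ = 452 − 12.4 = 440 mL.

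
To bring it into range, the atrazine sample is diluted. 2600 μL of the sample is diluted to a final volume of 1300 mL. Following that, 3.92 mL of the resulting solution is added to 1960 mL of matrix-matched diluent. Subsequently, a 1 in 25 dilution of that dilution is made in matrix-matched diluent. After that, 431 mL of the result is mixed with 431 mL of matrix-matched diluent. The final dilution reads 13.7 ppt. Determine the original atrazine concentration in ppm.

172 ppm

Overall dilution factor = 500 × 501 × 25 × 2 = 1.25 × 10⁷.
Original = 13.7 ppt × 1.25 × 10⁷ = 1.72 × 10⁸ ppt = 172 ppm.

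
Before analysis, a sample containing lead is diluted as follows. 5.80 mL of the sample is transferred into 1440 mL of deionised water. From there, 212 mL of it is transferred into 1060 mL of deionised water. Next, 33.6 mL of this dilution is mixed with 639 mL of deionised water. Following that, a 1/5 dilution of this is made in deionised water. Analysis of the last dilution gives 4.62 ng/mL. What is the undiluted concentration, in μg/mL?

Overall dilution factor = 249.3 × 6 × 20.02 × 5 = 1.50 × 10⁵.
Original = 4.62 ng/mL × 1.50 × 10⁵ = 6.92 × 10⁵ ng/mL = 692 μg/mL.

692 μg/mL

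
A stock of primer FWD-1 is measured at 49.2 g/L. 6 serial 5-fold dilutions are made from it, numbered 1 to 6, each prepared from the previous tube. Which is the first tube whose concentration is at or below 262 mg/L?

Tube n has concentration 49.2 g/L / 5ⁿ.
Need 5ⁿ ≥ 49.2 g/L / 262 mg/L = 188, so n ≥ 3.25.
First such tube: n = 4.

tube 4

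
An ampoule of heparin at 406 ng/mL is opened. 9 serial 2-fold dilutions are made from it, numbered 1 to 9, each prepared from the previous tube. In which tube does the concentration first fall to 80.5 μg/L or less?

Tube n has concentration 406 ng/mL / 2ⁿ.
Need 2ⁿ ≥ 406 ng/mL / 80.5 μg/L = 5.04, so n ≥ 2.33.
First such tube: n = 3.

tube 3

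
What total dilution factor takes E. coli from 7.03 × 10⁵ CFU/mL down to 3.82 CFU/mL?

1.84 × 10⁵

Factor = C₀/C_target = 7.03 × 10⁵ CFU/mL / 3.82 CFU/mL = 1.84 × 10⁵.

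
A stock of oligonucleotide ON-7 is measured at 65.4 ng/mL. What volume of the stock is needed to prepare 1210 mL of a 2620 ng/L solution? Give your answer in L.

0.0485 L

2620 ng/L = 2.62 ng/mL.
V₁ = C₂V₂/C₁ = 2.62 × 1210 / 65.4 = 48.5 mL = 0.0485 L.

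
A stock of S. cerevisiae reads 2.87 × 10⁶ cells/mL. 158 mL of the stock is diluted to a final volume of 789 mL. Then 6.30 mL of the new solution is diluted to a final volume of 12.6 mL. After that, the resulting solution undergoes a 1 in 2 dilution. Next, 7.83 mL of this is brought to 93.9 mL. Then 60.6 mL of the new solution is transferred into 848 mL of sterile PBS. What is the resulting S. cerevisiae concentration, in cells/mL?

Overall dilution factor = 4.994 × 2 × 2 × 11.99 × 14.99 = 3592.
2.87 × 10⁶ cells/mL / 3592 = 799 cells/mL.

799 cells/mL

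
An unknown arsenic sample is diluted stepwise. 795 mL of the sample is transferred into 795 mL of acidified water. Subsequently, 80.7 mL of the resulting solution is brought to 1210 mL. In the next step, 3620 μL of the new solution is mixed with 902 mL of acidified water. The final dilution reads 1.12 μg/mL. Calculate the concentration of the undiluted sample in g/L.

8.40 g/L

Overall dilution factor = 2 × 14.99 × 250.2 = 7502.
Original = 1.12 μg/mL × 7502 = 8402 μg/mL = 8.40 g/L.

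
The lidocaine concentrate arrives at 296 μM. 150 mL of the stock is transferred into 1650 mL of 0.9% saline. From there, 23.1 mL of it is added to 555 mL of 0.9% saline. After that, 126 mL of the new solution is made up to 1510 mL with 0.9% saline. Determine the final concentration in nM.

Overall dilution factor = 12 × 25.03 × 11.98 = 3599.
296 μM / 3599 = 0.0822 μM = 82.2 nM.

82.2 nM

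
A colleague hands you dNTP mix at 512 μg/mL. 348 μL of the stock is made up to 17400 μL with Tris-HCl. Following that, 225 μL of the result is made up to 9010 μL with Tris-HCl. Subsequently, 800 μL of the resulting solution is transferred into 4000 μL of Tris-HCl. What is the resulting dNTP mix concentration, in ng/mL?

Overall dilution factor = 50 × 40.04 × 6 = 1.20 × 10⁴.
512 μg/mL / 1.20 × 10⁴ = 0.0426 μg/mL = 42.6 ng/mL.

42.6 ng/mL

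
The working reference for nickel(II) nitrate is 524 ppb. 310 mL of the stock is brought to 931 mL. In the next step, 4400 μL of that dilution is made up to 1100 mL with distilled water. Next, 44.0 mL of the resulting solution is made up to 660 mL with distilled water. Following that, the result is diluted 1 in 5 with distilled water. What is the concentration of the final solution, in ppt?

Overall dilution factor = 3.003 × 250 × 15 × 5 = 5.63 × 10⁴.
524 ppb / 5.63 × 10⁴ = 9.31 × 10⁻³ ppb = 9.31 ppt.

9.31 ppt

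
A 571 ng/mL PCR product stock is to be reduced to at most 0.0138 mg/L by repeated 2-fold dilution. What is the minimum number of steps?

Need 2ⁿ ≥ 41.4, so n ≥ log(41.4)/log(2) = 5.37.
Minimum whole steps: n = 6.

6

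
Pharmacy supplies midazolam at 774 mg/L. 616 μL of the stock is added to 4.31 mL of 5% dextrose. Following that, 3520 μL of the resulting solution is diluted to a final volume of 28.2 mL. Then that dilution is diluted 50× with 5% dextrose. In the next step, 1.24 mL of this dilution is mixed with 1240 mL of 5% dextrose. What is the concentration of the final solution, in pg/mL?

Overall dilution factor = 7.997 × 8.011 × 50 × 1001 = 3.21 × 10⁶.
774 mg/L / 3.21 × 10⁶ = 2.41 × 10⁻⁴ mg/L = 241 pg/mL.

241 pg/mL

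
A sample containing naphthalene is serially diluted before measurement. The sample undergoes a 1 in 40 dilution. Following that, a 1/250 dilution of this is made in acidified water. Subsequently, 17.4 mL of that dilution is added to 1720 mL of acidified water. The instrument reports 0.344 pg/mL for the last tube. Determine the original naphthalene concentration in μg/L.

343 μg/L

Overall dilution factor = 40 × 250 × 99.85 = 9.99 × 10⁵.
Original = 0.344 pg/mL × 9.99 × 10⁵ = 3.43 × 10⁵ pg/mL = 343 μg/L.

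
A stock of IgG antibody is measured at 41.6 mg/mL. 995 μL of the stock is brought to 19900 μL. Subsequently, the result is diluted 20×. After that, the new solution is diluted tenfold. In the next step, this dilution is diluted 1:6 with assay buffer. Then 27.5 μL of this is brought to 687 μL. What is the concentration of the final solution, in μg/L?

Overall dilution factor = 20 × 20 × 10 × 6 × 24.98 = 6.00 × 10⁵.
41.6 mg/mL / 6.00 × 10⁵ = 6.94 × 10⁻⁵ mg/mL = 69.4 μg/L.

69.4 μg/L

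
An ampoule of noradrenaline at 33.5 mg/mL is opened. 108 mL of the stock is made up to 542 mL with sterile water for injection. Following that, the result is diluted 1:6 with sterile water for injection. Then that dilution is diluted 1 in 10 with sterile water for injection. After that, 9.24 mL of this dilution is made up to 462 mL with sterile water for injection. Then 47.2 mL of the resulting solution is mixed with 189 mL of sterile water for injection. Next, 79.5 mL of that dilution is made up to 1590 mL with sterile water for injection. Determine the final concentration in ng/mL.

Overall dilution factor = 5.019 × 6 × 10 × 50 × 5.004 × 20 = 1.51 × 10⁶.
33.5 mg/mL / 1.51 × 10⁶ = 2.22 × 10⁻⁵ mg/mL = 22.2 ng/mL.

22.2 ng/mL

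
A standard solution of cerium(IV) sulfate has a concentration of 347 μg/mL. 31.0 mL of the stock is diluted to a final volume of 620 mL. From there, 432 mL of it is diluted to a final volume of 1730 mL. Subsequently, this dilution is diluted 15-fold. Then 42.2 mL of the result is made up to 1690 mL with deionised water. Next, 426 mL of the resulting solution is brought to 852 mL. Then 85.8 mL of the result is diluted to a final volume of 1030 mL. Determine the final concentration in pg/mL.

Overall dilution factor = 20 × 4.005 × 15 × 40.05 × 2 × 12.00 = 1.16 × 10⁶.
347 μg/mL / 1.16 × 10⁶ = 3.00 × 10⁻⁴ μg/mL = 300 pg/mL.

300 pg/mL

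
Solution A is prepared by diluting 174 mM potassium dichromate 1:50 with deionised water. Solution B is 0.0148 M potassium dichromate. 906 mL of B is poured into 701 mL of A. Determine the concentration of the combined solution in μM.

9860 μM

C_A = 174 mM / 50 = 3.48 mM.
C_B = 0.0148 M = 14.8 mM.
C_mix = (C_A·V_A + C_B·V_B)/(V_A + V_B) = (3.48×701 + 14.8×906) / 1607 = 9.86 mM = 9860 μM.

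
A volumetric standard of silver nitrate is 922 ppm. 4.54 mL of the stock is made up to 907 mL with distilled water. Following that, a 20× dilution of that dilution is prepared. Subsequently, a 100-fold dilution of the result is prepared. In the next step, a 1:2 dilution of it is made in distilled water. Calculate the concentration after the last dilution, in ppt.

Overall dilution factor = 199.8 × 20 × 100 × 2 = 7.99 × 10⁵.
922 ppm / 7.99 × 10⁵ = 1.15 × 10⁻³ ppm = 1150 ppt.

1150 ppt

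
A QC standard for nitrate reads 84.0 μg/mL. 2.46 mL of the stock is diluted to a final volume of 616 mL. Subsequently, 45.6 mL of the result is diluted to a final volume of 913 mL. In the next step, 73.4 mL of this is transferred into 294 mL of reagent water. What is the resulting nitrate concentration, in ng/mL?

3.35 ng/mL

Overall dilution factor = 250.4 × 20.02 × 5.005 = 2.51 × 10⁴.
84.0 μg/mL / 2.51 × 10⁴ = 3.35 × 10⁻³ μg/mL = 3.35 ng/mL.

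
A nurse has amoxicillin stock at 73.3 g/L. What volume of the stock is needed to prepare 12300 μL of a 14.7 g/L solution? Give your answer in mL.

2.47 mL

V₁ = C₂V₂/C₁ = 14.7 × 12300 / 73.3 = 2467 μL = 2.47 mL.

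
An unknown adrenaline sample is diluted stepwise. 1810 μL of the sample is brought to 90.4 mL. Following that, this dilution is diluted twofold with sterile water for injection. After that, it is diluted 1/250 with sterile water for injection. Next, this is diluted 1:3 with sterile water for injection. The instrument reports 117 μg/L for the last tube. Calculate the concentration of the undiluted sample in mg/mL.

8.77 mg/mL

Overall dilution factor = 49.94 × 2 × 250 × 3 = 7.49 × 10⁴.
Original = 117 μg/L × 7.49 × 10⁴ = 8.77 × 10⁶ μg/L = 8.77 mg/mL.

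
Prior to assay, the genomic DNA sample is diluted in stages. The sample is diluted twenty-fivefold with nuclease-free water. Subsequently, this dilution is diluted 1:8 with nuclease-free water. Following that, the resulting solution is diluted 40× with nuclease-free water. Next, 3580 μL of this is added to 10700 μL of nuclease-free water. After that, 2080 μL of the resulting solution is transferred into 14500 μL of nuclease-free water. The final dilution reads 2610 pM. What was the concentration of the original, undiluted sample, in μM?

Overall dilution factor = 25 × 8 × 40 × 3.989 × 7.971 = 2.54 × 10⁵.
Original = 2610 pM × 2.54 × 10⁵ = 6.64 × 10⁸ pM = 664 μM.

664 μM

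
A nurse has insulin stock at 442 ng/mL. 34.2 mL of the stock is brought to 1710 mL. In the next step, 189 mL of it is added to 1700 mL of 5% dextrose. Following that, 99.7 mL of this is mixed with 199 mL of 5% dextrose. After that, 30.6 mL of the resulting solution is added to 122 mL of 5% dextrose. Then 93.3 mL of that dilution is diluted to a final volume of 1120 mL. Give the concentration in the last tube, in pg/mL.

Overall dilution factor = 50 × 9.995 × 2.996 × 4.987 × 12.00 = 8.96 × 10⁴.
442 ng/mL / 8.96 × 10⁴ = 4.93 × 10⁻³ ng/mL = 4.93 pg/mL.

4.93 pg/mL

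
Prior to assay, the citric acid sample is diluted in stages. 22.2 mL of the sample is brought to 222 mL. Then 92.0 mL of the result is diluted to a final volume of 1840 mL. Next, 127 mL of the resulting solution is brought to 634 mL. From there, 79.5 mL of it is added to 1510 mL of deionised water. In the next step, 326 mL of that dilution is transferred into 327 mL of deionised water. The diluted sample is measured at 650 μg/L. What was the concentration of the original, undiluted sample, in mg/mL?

Overall dilution factor = 10 × 20 × 4.992 × 19.99 × 2.003 = 4.00 × 10⁴.
Original = 650 μg/L × 4.00 × 10⁴ = 2.60 × 10⁷ μg/L = 26.0 mg/mL.

26.0 mg/mL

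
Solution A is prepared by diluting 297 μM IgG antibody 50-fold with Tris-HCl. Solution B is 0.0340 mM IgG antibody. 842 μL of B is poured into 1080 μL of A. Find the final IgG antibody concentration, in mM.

0.0182 mM

C_A = 297 μM / 50 = 5.94 μM.
C_B = 0.0340 mM = 34.0 μM.
C_mix = (C_A·V_A + C_B·V_B)/(V_A + V_B) = (5.94×1080 + 34.0×842) / 1922 = 18.2 μM = 0.0182 mM.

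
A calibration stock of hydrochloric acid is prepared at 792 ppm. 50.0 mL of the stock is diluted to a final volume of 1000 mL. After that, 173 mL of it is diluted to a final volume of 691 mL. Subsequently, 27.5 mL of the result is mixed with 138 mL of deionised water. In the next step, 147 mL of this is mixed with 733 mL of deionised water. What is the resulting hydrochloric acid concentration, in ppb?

Overall dilution factor = 20 × 3.994 × 6.018 × 5.986 = 2878.
792 ppm / 2878 = 0.275 ppm = 275 ppb.

275 ppb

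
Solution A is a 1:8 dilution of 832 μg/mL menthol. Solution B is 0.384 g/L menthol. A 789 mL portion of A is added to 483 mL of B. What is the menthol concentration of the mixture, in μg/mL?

210 μg/mL

C_A = 832 μg/mL / 8 = 104 μg/mL.
C_B = 0.384 g/L = 384 μg/mL.
C_mix = (C_A·V_A + C_B·V_B)/(V_A + V_B) = (104×789 + 384×483) / 1272 = 210 μg/mL.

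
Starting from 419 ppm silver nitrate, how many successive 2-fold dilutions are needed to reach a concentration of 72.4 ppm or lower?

Need 2ⁿ ≥ 5.79, so n ≥ log(5.79)/log(2) = 2.53.
Minimum whole steps: n = 3.

3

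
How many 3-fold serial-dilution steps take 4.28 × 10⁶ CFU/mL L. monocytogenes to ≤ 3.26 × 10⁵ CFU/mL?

3

Need 3ⁿ ≥ 13.1, so n ≥ log(13.1)/log(3) = 2.34.
Minimum whole steps: n = 3.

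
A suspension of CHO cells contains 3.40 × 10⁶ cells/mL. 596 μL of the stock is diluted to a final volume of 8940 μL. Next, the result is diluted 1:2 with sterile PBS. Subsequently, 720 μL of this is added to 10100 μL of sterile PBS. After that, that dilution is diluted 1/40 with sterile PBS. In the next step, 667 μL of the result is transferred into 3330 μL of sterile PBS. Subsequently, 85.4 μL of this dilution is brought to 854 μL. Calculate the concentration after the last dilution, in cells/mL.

Overall dilution factor = 15 × 2 × 15.03 × 40 × 5.993 × 10 = 1.08 × 10⁶.
3.40 × 10⁶ cells/mL / 1.08 × 10⁶ = 3.15 cells/mL.

3.15 cells/mL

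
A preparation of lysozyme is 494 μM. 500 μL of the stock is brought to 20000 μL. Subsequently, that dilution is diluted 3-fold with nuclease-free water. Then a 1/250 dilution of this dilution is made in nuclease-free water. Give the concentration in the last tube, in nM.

Overall dilution factor = 40 × 3 × 250 = 3.00 × 10⁴.
494 μM / 3.00 × 10⁴ = 0.0165 μM = 16.5 nM.

16.5 nM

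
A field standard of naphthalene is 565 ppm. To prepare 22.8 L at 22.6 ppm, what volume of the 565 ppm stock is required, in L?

V₁ = C₂V₂/C₁ = 22.6 × 22.8 / 565 = 0.912 L.

0.912 L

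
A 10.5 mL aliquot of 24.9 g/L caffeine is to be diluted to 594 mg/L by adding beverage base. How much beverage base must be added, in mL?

594 mg/L = 0.594 g/L.
V₂ = C₁V₁/C₂ = 24.9 × 10.5 / 0.594 = 440 mL.
Diluent to add = V₂ − V₁ = 440 − 10.5 = 430 mL.

430 mL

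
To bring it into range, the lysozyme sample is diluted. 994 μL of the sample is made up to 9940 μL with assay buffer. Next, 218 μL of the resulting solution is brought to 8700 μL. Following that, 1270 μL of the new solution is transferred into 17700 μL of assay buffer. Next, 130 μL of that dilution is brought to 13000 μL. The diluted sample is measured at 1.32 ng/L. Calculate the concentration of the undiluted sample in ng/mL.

Overall dilution factor = 10 × 39.91 × 14.94 × 100 = 5.96 × 10⁵.
Original = 1.32 ng/L × 5.96 × 10⁵ = 7.87 × 10⁵ ng/L = 787 ng/mL.

787 ng/mL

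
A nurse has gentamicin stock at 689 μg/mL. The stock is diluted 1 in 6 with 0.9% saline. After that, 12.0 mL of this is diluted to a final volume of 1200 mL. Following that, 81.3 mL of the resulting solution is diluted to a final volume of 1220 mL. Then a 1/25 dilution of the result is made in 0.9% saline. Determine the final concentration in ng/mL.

Overall dilution factor = 6 × 100 × 15.01 × 25 = 2.25 × 10⁵.
689 μg/mL / 2.25 × 10⁵ = 3.06 × 10⁻³ μg/mL = 3.06 ng/mL.

3.06 ng/mL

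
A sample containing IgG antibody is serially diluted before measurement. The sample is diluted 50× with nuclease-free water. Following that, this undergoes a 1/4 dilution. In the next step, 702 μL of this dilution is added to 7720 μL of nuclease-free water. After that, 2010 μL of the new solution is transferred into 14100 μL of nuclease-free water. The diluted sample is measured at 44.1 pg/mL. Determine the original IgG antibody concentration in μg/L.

848 μg/L

Overall dilution factor = 50 × 4 × 12.00 × 8.015 = 1.92 × 10⁴.
Original = 44.1 pg/mL × 1.92 × 10⁴ = 8.48 × 10⁵ pg/mL = 848 μg/L.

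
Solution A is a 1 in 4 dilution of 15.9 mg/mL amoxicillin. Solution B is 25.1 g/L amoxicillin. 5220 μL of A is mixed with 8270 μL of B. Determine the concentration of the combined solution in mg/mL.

16.9 mg/mL

C_A = 15.9 mg/mL / 4 = 3.98 mg/mL.
C_B = 25.1 g/L = 25.1 mg/mL.
C_mix = (C_A·V_A + C_B·V_B)/(V_A + V_B) = (3.98×5220 + 25.1×8270) / 13490 = 16.9 mg/mL.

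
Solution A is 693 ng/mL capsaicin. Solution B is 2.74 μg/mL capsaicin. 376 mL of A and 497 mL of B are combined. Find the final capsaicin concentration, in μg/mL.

C_B = 2.74 μg/mL = 2740 ng/mL.
C_mix = (C_A·V_A + C_B·V_B)/(V_A + V_B) = (693×376 + 2740×497) / 873.0 = 1858 ng/mL = 1.86 μg/mL.

1.86 μg/mL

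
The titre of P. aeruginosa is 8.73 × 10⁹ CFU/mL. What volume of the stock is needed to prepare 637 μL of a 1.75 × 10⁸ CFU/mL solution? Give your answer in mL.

0.0128 mL

V₁ = C₂V₂/C₁ = 1.75 × 10⁸ × 637 / 8.73 × 10⁹ = 12.8 μL = 0.0128 mL.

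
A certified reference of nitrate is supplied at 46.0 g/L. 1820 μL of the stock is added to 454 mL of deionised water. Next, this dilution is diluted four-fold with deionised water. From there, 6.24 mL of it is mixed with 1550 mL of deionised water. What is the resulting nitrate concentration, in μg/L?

Overall dilution factor = 250.5 × 4 × 249.4 = 2.50 × 10⁵.
46.0 g/L / 2.50 × 10⁵ = 1.84 × 10⁻⁴ g/L = 184 μg/L.

184 μg/L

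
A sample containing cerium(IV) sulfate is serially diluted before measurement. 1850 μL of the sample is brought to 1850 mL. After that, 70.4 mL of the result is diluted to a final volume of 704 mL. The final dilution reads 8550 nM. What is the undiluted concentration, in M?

Overall dilution factor = 1000 × 10 = 1.00 × 10⁴.
Original = 8550 nM × 1.00 × 10⁴ = 8.55 × 10⁷ nM = 0.0855 M.

0.0855 M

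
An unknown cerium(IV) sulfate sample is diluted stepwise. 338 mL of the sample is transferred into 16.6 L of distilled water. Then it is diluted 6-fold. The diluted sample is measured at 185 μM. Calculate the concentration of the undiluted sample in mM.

55.6 mM

Overall dilution factor = 50.11 × 6 = 301.
Original = 185 μM × 301 = 5.56 × 10⁴ μM = 55.6 mM.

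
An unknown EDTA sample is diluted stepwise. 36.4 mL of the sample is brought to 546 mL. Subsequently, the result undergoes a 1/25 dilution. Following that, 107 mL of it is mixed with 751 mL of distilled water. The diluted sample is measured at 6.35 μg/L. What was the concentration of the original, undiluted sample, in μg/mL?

19.1 μg/mL

Overall dilution factor = 15 × 25 × 8.019 = 3007.
Original = 6.35 μg/L × 3007 = 1.91 × 10⁴ μg/L = 19.1 μg/mL.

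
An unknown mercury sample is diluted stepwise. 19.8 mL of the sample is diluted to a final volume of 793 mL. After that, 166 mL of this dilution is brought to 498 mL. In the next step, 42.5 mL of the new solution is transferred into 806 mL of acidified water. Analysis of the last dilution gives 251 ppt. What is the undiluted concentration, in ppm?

Overall dilution factor = 40.05 × 3 × 19.96 = 2399.
Original = 251 ppt × 2399 = 6.02 × 10⁵ ppt = 0.602 ppm.

0.602 ppm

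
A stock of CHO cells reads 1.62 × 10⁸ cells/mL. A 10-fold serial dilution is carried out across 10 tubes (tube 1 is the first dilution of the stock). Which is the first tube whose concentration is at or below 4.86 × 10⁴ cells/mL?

Tube n has concentration 1.62 × 10⁸ cells/mL / 10ⁿ.
Need 10ⁿ ≥ 1.62 × 10⁸ cells/mL / 4.86 × 10⁴ cells/mL = 3333, so n ≥ 3.52.
First such tube: n = 4.

tube 4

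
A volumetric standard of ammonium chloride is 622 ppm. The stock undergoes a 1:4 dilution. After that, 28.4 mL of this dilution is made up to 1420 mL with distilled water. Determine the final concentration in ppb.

Overall dilution factor = 4 × 50 = 200.
622 ppm / 200 = 3.11 ppm = 3110 ppb.

3110 ppb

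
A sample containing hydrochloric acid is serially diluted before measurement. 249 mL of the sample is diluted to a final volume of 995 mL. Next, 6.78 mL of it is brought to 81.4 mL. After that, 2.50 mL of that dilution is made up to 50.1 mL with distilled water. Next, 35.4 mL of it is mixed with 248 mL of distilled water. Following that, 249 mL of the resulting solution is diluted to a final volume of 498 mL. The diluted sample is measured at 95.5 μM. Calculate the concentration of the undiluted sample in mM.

1470 mM

Overall dilution factor = 3.996 × 12.01 × 20.04 × 8.006 × 2 = 1.54 × 10⁴.
Original = 95.5 μM × 1.54 × 10⁴ = 1.47 × 10⁶ μM = 1470 mM.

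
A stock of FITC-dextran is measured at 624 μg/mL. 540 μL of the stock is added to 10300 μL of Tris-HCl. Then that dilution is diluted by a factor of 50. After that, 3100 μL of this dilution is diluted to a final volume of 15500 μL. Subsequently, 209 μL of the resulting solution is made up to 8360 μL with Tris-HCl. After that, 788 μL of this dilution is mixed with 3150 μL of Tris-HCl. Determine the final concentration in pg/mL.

622 pg/mL

Overall dilution factor = 20.07 × 50 × 5 × 40 × 4.997 = 1.00 × 10⁶.
624 μg/mL / 1.00 × 10⁶ = 6.22 × 10⁻⁴ μg/mL = 622 pg/mL.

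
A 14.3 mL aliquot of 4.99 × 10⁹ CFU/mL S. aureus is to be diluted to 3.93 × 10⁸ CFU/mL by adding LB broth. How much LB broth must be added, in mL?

167 mL

V₂ = C₁V₁/C₂ = 4.99 × 10⁹ × 14.3 / 3.93 × 10⁸ = 182 mL.
Diluent to add = V₂ − V₁ = 182 − 14.3 = 167 mL.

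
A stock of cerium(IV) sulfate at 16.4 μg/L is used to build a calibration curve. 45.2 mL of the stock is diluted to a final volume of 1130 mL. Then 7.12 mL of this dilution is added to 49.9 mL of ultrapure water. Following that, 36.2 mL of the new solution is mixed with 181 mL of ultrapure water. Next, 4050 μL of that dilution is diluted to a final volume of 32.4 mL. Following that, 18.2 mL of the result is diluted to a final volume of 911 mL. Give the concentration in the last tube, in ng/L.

0.0341 ng/L

Overall dilution factor = 25 × 8.008 × 6 × 8 × 50.05 = 4.81 × 10⁵.
16.4 μg/L / 4.81 × 10⁵ = 3.41 × 10⁻⁵ μg/L = 0.0341 ng/L.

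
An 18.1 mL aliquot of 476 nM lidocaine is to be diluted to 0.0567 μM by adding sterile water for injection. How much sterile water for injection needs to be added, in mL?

0.0567 μM = 56.7 nM.
V₂ = C₁V₁/C₂ = 476 × 18.1 / 56.7 = 152 mL.
Diluent to add = V₂ − V₁ = 152 − 18.1 = 134 mL.

134 mL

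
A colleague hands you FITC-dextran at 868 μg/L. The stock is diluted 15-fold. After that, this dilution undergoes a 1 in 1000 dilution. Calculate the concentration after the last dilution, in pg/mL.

57.9 pg/mL

Overall dilution factor = 15 × 1000 = 1.50 × 10⁴.
868 μg/L / 1.50 × 10⁴ = 0.0579 μg/L = 57.9 pg/mL.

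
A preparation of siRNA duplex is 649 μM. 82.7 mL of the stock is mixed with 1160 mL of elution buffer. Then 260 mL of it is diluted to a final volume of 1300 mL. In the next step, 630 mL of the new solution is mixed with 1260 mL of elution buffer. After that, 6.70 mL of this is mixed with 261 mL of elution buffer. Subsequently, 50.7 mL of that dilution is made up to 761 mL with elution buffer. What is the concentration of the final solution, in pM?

Overall dilution factor = 15.03 × 5 × 3 × 39.96 × 15.01 = 1.35 × 10⁵.
649 μM / 1.35 × 10⁵ = 4.80 × 10⁻³ μM = 4800 pM.

4800 pM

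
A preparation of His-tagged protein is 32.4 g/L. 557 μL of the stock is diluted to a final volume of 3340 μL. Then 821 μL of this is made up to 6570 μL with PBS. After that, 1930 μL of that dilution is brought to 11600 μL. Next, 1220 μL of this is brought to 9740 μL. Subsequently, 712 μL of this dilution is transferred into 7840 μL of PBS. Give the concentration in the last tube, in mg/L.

1.17 mg/L

Overall dilution factor = 5.996 × 8.002 × 6.010 × 7.984 × 12.01 = 2.77 × 10⁴.
32.4 g/L / 2.77 × 10⁴ = 1.17 × 10⁻³ g/L = 1.17 mg/L.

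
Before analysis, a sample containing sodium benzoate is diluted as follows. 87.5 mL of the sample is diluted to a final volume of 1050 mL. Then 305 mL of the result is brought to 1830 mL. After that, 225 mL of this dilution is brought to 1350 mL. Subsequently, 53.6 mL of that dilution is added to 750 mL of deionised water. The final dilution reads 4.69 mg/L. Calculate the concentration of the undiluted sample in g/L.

30.4 g/L

Overall dilution factor = 12 × 6 × 6 × 14.99 = 6477.
Original = 4.69 mg/L × 6477 = 3.04 × 10⁴ mg/L = 30.4 g/L.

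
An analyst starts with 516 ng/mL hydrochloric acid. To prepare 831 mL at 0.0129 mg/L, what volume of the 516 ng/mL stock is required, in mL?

0.0129 mg/L = 12.9 ng/mL.
V₁ = C₂V₂/C₁ = 12.9 × 831 / 516 = 20.8 mL.

20.8 mL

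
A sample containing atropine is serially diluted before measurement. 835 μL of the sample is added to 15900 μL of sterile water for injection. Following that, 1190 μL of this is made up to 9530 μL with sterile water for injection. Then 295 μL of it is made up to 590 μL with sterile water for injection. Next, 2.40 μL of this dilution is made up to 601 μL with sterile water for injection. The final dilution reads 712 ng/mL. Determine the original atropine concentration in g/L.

57.2 g/L

Overall dilution factor = 20.04 × 8.008 × 2 × 250.4 = 8.04 × 10⁴.
Original = 712 ng/mL × 8.04 × 10⁴ = 5.72 × 10⁷ ng/mL = 57.2 g/L.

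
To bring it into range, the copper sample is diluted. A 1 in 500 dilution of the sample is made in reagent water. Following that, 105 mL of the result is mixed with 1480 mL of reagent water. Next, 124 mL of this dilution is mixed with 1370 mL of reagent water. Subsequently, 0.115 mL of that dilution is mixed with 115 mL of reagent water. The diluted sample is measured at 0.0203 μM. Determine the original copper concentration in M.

1.85 M

Overall dilution factor = 500 × 15.10 × 12.05 × 1001 = 9.10 × 10⁷.
Original = 0.0203 μM × 9.10 × 10⁷ = 1.85 × 10⁶ μM = 1.85 M.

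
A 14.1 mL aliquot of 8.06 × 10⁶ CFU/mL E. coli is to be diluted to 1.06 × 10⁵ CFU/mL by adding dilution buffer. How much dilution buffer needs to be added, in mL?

1060 mL

V₂ = C₁V₁/C₂ = 8.06 × 10⁶ × 14.1 / 1.06 × 10⁵ = 1072 mL.
Diluent to add = V₂ − V₁ = 1072 − 14.1 = 1060 mL.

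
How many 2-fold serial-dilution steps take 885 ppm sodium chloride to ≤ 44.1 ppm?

Need 2ⁿ ≥ 20.1, so n ≥ log(20.1)/log(2) = 4.33.
Minimum whole steps: n = 5.

5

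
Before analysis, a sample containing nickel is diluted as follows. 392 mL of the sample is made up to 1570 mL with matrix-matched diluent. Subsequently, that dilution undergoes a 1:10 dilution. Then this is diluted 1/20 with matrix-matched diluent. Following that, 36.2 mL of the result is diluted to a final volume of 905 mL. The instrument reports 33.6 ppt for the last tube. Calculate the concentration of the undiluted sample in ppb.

673 ppb

Overall dilution factor = 4.005 × 10 × 20 × 25 = 2.00 × 10⁴.
Original = 33.6 ppt × 2.00 × 10⁴ = 6.73 × 10⁵ ppt = 673 ppb.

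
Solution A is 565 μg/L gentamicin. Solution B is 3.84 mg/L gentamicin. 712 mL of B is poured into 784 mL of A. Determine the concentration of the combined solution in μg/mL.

2.12 μg/mL

C_B = 3.84 mg/L = 3840 μg/L.
C_mix = (C_A·V_A + C_B·V_B)/(V_A + V_B) = (565×784 + 3840×712) / 1496 = 2124 μg/L = 2.12 μg/mL.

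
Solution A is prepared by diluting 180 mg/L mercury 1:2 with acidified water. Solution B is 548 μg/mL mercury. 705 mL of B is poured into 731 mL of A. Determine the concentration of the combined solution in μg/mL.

315 μg/mL

C_A = 180 mg/L / 2 = 90.0 mg/L.
C_B = 548 μg/mL = 548 mg/L.
C_mix = (C_A·V_A + C_B·V_B)/(V_A + V_B) = (90.0×731 + 548×705) / 1436 = 315 mg/L = 315 μg/mL.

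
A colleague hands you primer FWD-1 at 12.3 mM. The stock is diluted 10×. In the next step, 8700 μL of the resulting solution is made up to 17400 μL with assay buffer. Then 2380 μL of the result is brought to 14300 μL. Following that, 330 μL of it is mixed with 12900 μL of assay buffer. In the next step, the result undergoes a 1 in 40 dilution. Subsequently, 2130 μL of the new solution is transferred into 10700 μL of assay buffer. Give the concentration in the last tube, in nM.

10.6 nM

Overall dilution factor = 10 × 2 × 6.008 × 40.09 × 40 × 6.023 = 1.16 × 10⁶.
12.3 mM / 1.16 × 10⁶ = 1.06 × 10⁻⁵ mM = 10.6 nM.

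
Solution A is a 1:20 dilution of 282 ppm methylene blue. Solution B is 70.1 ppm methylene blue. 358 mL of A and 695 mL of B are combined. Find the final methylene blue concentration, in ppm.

C_A = 282 ppm / 20 = 14.1 ppm.
C_mix = (C_A·V_A + C_B·V_B)/(V_A + V_B) = (14.1×358 + 70.1×695) / 1053 = 51.1 ppm.

51.1 ppm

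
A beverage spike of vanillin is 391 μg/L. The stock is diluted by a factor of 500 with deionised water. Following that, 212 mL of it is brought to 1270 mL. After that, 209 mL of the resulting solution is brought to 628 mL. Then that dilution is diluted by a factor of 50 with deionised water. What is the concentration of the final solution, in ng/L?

Overall dilution factor = 500 × 5.991 × 3.005 × 50 = 4.50 × 10⁵.
391 μg/L / 4.50 × 10⁵ = 8.69 × 10⁻⁴ μg/L = 0.869 ng/L.

0.869 ng/L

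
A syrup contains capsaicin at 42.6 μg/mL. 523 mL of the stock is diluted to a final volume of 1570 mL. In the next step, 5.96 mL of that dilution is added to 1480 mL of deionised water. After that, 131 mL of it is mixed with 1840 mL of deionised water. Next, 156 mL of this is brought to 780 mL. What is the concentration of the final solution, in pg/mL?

757 pg/mL

Overall dilution factor = 3.002 × 249.3 × 15.05 × 5 = 5.63 × 10⁴.
42.6 μg/mL / 5.63 × 10⁴ = 7.57 × 10⁻⁴ μg/mL = 757 pg/mL.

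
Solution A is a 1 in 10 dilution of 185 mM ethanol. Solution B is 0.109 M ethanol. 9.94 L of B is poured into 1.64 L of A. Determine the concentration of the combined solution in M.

0.0962 M

C_A = 185 mM / 10 = 18.5 mM.
C_B = 0.109 M = 109 mM.
C_mix = (C_A·V_A + C_B·V_B)/(V_A + V_B) = (18.5×1.64 + 109×9.94) / 11.58 = 96.2 mM = 0.0962 M.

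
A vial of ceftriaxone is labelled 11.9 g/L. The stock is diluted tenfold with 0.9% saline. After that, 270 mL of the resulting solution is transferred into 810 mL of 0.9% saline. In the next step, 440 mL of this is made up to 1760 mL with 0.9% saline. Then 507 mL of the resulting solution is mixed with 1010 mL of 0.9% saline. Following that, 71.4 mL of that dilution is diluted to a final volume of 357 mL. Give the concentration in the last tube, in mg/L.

4.97 mg/L

Overall dilution factor = 10 × 4 × 4 × 2.992 × 5 = 2394.
11.9 g/L / 2394 = 4.97 × 10⁻³ g/L = 4.97 mg/L.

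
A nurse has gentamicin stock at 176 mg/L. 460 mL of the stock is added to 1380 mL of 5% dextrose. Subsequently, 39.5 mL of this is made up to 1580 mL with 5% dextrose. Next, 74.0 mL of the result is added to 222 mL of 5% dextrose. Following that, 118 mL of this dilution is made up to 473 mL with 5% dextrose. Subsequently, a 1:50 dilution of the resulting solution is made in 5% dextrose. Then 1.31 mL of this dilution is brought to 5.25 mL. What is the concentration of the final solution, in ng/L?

Overall dilution factor = 4 × 40 × 4 × 4.008 × 50 × 4.008 = 5.14 × 10⁵.
176 mg/L / 5.14 × 10⁵ = 3.42 × 10⁻⁴ mg/L = 342 ng/L.

342 ng/L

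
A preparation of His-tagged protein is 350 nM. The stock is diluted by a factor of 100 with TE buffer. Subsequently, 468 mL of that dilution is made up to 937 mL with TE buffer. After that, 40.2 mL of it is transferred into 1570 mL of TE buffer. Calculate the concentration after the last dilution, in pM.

43.6 pM

Overall dilution factor = 100 × 2.002 × 40.05 = 8020.
350 nM / 8020 = 0.0436 nM = 43.6 pM.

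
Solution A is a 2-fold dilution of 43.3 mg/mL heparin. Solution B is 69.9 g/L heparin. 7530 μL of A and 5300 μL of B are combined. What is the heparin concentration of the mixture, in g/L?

41.6 g/L

C_A = 43.3 mg/mL / 2 = 21.6 mg/mL.
C_B = 69.9 g/L = 69.9 mg/mL.
C_mix = (C_A·V_A + C_B·V_B)/(V_A + V_B) = (21.6×7530 + 69.9×5300) / 12830 = 41.6 mg/mL = 41.6 g/L.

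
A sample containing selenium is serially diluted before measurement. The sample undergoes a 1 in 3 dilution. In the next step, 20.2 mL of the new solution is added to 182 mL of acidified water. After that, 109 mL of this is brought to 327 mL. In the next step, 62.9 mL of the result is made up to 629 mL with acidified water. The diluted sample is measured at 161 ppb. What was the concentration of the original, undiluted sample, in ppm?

Overall dilution factor = 3 × 10.01 × 3 × 10 = 901.
Original = 161 ppb × 901 = 1.45 × 10⁵ ppb = 145 ppm.

145 ppm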